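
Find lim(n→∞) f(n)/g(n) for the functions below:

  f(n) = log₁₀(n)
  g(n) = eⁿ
0

Since log₁₀(n) (O(log n)) grows slower than eⁿ (O(eⁿ)),
the ratio f(n)/g(n) → 0 as n → ∞.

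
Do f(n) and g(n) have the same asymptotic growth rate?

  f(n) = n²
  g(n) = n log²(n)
False

f(n) = n² is O(n²), and g(n) = n log²(n) is O(n log² n).
Since they have different growth rates, f(n) = Θ(g(n)) is false.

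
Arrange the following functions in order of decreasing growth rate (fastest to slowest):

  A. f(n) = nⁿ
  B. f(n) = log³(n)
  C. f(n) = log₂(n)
A > B > C

Comparing growth rates:
A = nⁿ is O(nⁿ)
B = log³(n) is O(log³ n)
C = log₂(n) is O(log n)

Therefore, the order from fastest to slowest is: A > B > C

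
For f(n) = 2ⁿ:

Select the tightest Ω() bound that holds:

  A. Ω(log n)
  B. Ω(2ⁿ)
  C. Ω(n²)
B

f(n) = 2ⁿ is Ω(2ⁿ).
All listed options are valid Big-Ω bounds (lower bounds),
but Ω(2ⁿ) is the tightest (largest valid bound).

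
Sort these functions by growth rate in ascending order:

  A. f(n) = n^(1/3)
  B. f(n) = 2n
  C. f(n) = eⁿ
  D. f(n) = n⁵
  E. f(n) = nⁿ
A < B < D < C < E

Comparing growth rates:
A = n^(1/3) is O(n^(1/3))
B = 2n is O(n)
D = n⁵ is O(n⁵)
C = eⁿ is O(eⁿ)
E = nⁿ is O(nⁿ)

Therefore, the order from slowest to fastest is: A < B < D < C < E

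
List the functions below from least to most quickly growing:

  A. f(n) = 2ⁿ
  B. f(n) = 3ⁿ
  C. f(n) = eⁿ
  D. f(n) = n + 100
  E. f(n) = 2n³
D < E < A < C < B

Comparing growth rates:
D = n + 100 is O(n)
E = 2n³ is O(n³)
A = 2ⁿ is O(2ⁿ)
C = eⁿ is O(eⁿ)
B = 3ⁿ is O(3ⁿ)

Therefore, the order from slowest to fastest is: D < E < A < C < B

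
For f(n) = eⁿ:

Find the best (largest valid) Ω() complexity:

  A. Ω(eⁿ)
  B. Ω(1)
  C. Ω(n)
A

f(n) = eⁿ is Ω(eⁿ).
All listed options are valid Big-Ω bounds (lower bounds),
but Ω(eⁿ) is the tightest (largest valid bound).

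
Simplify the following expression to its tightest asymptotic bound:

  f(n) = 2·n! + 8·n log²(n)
Θ(n!)

Order the terms by growth rate: 8·n log²(n) ≺ 2·n!.
The fastest-growing term 2·n! dominates as n → ∞; dropping its constant factor gives Θ(n!).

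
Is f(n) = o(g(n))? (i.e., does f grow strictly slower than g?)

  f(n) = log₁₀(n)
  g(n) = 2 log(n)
False

f(n) = log₁₀(n) is O(log n), and g(n) = 2 log(n) is O(log n).
Since they have the same growth rate, f(n) = o(g(n)) is false.
(f = o(g) requires f to grow strictly slower, not equal.)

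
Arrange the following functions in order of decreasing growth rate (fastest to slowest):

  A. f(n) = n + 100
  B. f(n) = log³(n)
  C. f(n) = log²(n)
A > B > C

Comparing growth rates:
A = n + 100 is O(n)
B = log³(n) is O(log³ n)
C = log²(n) is O(log² n)

Therefore, the order from fastest to slowest is: A > B > C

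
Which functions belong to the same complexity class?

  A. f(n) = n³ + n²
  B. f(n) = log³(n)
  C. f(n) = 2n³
A and C

Examining each function:
  A. n³ + n² is O(n³)
  B. log³(n) is O(log³ n)
  C. 2n³ is O(n³)

Functions A and C both have the same complexity class.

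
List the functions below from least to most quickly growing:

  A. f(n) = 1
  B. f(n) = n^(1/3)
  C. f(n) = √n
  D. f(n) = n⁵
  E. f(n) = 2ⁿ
A < B < C < D < E

Comparing growth rates:
A = 1 is O(1)
B = n^(1/3) is O(n^(1/3))
C = √n is O(√n)
D = n⁵ is O(n⁵)
E = 2ⁿ is O(2ⁿ)

Therefore, the order from slowest to fastest is: A < B < C < D < E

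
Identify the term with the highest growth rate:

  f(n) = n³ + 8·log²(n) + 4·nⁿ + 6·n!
4·nⁿ

Looking at each term:
  - n³ is O(n³)
  - 8·log²(n) is O(log² n)
  - 4·nⁿ is O(nⁿ)
  - 6·n! is O(n!)

The term 4·nⁿ (O(nⁿ)) grows fastest and dominates all others.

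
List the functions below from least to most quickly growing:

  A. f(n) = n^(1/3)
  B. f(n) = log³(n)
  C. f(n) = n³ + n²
B < A < C

Comparing growth rates:
B = log³(n) is O(log³ n)
A = n^(1/3) is O(n^(1/3))
C = n³ + n² is O(n³)

Therefore, the order from slowest to fastest is: B < A < C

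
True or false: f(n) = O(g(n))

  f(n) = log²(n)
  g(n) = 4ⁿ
True

f(n) = log²(n) is O(log² n), and g(n) = 4ⁿ is O(4ⁿ).
Since O(log² n) ⊆ O(4ⁿ) (f grows no faster than g), f(n) = O(g(n)) is true.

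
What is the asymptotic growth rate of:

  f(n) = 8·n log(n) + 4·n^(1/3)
Θ(n log n)

Order the terms by growth rate: 4·n^(1/3) ≺ 8·n log(n).
The fastest-growing term 8·n log(n) dominates as n → ∞; dropping its constant factor gives Θ(n log n).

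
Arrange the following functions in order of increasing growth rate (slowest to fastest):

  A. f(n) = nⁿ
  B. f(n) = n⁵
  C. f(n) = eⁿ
B < C < A

Comparing growth rates:
B = n⁵ is O(n⁵)
C = eⁿ is O(eⁿ)
A = nⁿ is O(nⁿ)

Therefore, the order from slowest to fastest is: B < C < A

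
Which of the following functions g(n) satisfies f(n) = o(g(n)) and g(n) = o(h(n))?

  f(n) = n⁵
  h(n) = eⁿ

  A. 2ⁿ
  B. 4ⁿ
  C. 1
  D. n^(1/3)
A

We need g(n) with n⁵ = o(g(n)) and g(n) = o(eⁿ), i.e. O(n⁵) ≺ g ≺ O(eⁿ).
Check each option:
  A. 2ⁿ — O(2ⁿ) is strictly between O(n⁵) and O(eⁿ) ✓
  B. 4ⁿ — O(4ⁿ) does not grow strictly slower than h(n)
  C. 1 — O(1) does not grow strictly faster than f(n)
  D. n^(1/3) — O(n^(1/3)) does not grow strictly faster than f(n)

Only option A (2ⁿ) lies strictly between.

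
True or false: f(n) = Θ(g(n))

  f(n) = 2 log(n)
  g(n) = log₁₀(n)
True

f(n) = 2 log(n) and g(n) = log₁₀(n) are both O(log n).
Since they have the same asymptotic growth rate, f(n) = Θ(g(n)) is true.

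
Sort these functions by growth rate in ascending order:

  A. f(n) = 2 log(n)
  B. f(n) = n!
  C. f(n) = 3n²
A < C < B

Comparing growth rates:
A = 2 log(n) is O(log n)
C = 3n² is O(n²)
B = n! is O(n!)

Therefore, the order from slowest to fastest is: A < C < B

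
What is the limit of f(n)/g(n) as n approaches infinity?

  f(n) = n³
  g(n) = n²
∞

Since n³ (O(n³)) grows faster than n² (O(n²)),
the ratio f(n)/g(n) → ∞ as n → ∞.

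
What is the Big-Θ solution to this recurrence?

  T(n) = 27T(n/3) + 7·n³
Θ(n³ log n)

Master Theorem: a = 27, b = 3, f(n) = 7·n³.
Compute the critical exponent d = log₃(27) = 3.
Compare f(n) = Θ(n³) against n^d:
  k = 3 = d, so f(n) = Θ(n^d) — Case 2.
  Work is balanced across levels: T(n) = Θ(n^d log n) = Θ(n³ log n).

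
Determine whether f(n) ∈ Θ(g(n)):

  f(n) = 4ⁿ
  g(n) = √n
False

f(n) = 4ⁿ is O(4ⁿ), and g(n) = √n is O(√n).
Since they have different growth rates, f(n) = Θ(g(n)) is false.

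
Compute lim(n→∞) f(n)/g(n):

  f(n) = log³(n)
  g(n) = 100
∞

Since log³(n) (O(log³ n)) grows faster than 100 (O(1)),
the ratio f(n)/g(n) → ∞ as n → ∞.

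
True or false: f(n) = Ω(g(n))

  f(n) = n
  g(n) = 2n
True

f(n) = n and g(n) = 2n are both O(n).
Big-Ω permits equal growth rates (f ≥ c·g for some c > 0), so f(n) = Ω(g(n)) is true.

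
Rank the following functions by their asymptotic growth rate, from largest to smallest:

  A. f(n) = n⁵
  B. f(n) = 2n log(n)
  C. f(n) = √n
A > B > C

Comparing growth rates:
A = n⁵ is O(n⁵)
B = 2n log(n) is O(n log n)
C = √n is O(√n)

Therefore, the order from fastest to slowest is: A > B > C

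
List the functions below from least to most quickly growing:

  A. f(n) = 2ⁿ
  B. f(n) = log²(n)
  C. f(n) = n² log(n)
B < C < A

Comparing growth rates:
B = log²(n) is O(log² n)
C = n² log(n) is O(n² log n)
A = 2ⁿ is O(2ⁿ)

Therefore, the order from slowest to fastest is: B < C < A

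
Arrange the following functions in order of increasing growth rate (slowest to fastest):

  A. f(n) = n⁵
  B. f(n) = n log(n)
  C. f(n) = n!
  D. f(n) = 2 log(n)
D < B < A < C

Comparing growth rates:
D = 2 log(n) is O(log n)
B = n log(n) is O(n log n)
A = n⁵ is O(n⁵)
C = n! is O(n!)

Therefore, the order from slowest to fastest is: D < B < A < C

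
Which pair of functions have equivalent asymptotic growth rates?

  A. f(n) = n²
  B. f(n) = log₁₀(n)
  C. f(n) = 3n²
A and C

Examining each function:
  A. n² is O(n²)
  B. log₁₀(n) is O(log n)
  C. 3n² is O(n²)

Functions A and C both have the same complexity class.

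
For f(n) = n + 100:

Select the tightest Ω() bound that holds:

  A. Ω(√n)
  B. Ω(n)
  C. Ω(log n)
B

f(n) = n + 100 is Ω(n).
All listed options are valid Big-Ω bounds (lower bounds),
but Ω(n) is the tightest (largest valid bound).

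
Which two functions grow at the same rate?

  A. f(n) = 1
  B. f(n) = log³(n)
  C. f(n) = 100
A and C

Examining each function:
  A. 1 is O(1)
  B. log³(n) is O(log³ n)
  C. 100 is O(1)

Functions A and C both have the same complexity class.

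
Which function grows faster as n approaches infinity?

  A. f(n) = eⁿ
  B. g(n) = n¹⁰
A

f(n) = eⁿ is O(eⁿ), while g(n) = n¹⁰ is O(n¹⁰).
Since O(eⁿ) grows faster than O(n¹⁰), f(n) dominates.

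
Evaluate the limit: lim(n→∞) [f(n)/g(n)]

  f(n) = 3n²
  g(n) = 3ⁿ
0

Since 3n² (O(n²)) grows slower than 3ⁿ (O(3ⁿ)),
the ratio f(n)/g(n) → 0 as n → ∞.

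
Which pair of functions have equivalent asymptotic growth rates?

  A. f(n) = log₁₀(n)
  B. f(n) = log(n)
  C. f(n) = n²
A and B

Examining each function:
  A. log₁₀(n) is O(log n)
  B. log(n) is O(log n)
  C. n² is O(n²)

Functions A and B both have the same complexity class.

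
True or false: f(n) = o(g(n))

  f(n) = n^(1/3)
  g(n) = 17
False

f(n) = n^(1/3) is O(n^(1/3)), and g(n) = 17 is O(1).
Since O(n^(1/3)) grows faster than or equal to O(1), f(n) = o(g(n)) is false.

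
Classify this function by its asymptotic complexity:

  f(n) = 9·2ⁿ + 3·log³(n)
O(2ⁿ)

The dominant term in 9·2ⁿ + 3·log³(n) is 9·2ⁿ, which is Θ(2ⁿ).
Lower-order terms (3·log³(n)) are asymptotically negligible.
Constants are absorbed, so the tightest bound is O(2ⁿ).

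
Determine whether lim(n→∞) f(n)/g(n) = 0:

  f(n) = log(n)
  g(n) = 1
False

f(n) = log(n) is O(log n), and g(n) = 1 is O(1).
Since O(log n) grows faster than or equal to O(1), f(n) = o(g(n)) is false.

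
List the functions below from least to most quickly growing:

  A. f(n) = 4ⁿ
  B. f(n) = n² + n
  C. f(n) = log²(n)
C < B < A

Comparing growth rates:
C = log²(n) is O(log² n)
B = n² + n is O(n²)
A = 4ⁿ is O(4ⁿ)

Therefore, the order from slowest to fastest is: C < B < A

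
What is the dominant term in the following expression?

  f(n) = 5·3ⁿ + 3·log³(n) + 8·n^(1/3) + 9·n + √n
5·3ⁿ

Looking at each term:
  - 5·3ⁿ is O(3ⁿ)
  - 3·log³(n) is O(log³ n)
  - 8·n^(1/3) is O(n^(1/3))
  - 9·n is O(n)
  - √n is O(√n)

The term 5·3ⁿ (O(3ⁿ)) grows fastest and dominates all others.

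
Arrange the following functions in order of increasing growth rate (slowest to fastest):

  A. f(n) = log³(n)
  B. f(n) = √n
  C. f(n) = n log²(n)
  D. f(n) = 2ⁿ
A < B < C < D

Comparing growth rates:
A = log³(n) is O(log³ n)
B = √n is O(√n)
C = n log²(n) is O(n log² n)
D = 2ⁿ is O(2ⁿ)

Therefore, the order from slowest to fastest is: A < B < C < D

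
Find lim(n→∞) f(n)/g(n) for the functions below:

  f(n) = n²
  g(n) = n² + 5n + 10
1

Since n² and n² + 5n + 10 have the same growth rate (O(n²)),
the ratio converges to a constant: 1.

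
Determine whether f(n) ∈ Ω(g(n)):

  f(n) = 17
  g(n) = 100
True

f(n) = 17 and g(n) = 100 are both O(1).
Big-Ω permits equal growth rates (f ≥ c·g for some c > 0), so f(n) = Ω(g(n)) is true.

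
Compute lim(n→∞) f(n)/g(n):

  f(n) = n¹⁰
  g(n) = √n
∞

Since n¹⁰ (O(n¹⁰)) grows faster than √n (O(√n)),
the ratio f(n)/g(n) → ∞ as n → ∞.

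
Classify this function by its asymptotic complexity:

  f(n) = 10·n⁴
O(n⁴)

The dominant term in 10·n⁴ is 10·n⁴, which is Θ(n⁴).
Constants are absorbed, so the tightest bound is O(n⁴).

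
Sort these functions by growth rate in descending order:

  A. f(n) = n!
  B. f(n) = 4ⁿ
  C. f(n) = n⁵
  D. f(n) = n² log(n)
A > B > C > D

Comparing growth rates:
A = n! is O(n!)
B = 4ⁿ is O(4ⁿ)
C = n⁵ is O(n⁵)
D = n² log(n) is O(n² log n)

Therefore, the order from fastest to slowest is: A > B > C > D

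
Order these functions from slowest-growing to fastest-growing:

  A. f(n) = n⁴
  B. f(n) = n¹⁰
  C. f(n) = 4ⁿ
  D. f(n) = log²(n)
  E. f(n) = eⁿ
D < A < B < E < C

Comparing growth rates:
D = log²(n) is O(log² n)
A = n⁴ is O(n⁴)
B = n¹⁰ is O(n¹⁰)
E = eⁿ is O(eⁿ)
C = 4ⁿ is O(4ⁿ)

Therefore, the order from slowest to fastest is: D < A < B < E < C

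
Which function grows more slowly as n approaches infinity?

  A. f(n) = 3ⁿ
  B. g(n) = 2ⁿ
B

f(n) = 3ⁿ is O(3ⁿ), while g(n) = 2ⁿ is O(2ⁿ).
Since O(2ⁿ) grows slower than O(3ⁿ), g(n) is dominated.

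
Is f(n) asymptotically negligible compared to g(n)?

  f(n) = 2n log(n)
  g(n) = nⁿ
True

f(n) = 2n log(n) is O(n log n), and g(n) = nⁿ is O(nⁿ).
Since O(n log n) grows strictly slower than O(nⁿ), f(n) = o(g(n)) is true.
This means lim(n→∞) f(n)/g(n) = 0.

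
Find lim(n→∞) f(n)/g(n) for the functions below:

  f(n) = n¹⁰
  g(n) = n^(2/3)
∞

Since n¹⁰ (O(n¹⁰)) grows faster than n^(2/3) (O(n^(2/3))),
the ratio f(n)/g(n) → ∞ as n → ∞.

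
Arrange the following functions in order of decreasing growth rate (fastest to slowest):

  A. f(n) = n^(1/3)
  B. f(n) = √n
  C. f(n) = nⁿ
C > B > A

Comparing growth rates:
C = nⁿ is O(nⁿ)
B = √n is O(√n)
A = n^(1/3) is O(n^(1/3))

Therefore, the order from fastest to slowest is: C > B > A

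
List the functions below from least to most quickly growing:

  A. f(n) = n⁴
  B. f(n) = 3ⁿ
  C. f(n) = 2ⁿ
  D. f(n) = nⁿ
A < C < B < D

Comparing growth rates:
A = n⁴ is O(n⁴)
C = 2ⁿ is O(2ⁿ)
B = 3ⁿ is O(3ⁿ)
D = nⁿ is O(nⁿ)

Therefore, the order from slowest to fastest is: A < C < B < D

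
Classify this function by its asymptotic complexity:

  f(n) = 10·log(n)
O(log n)

The dominant term in 10·log(n) is 10·log(n), which is Θ(log n).
Constants are absorbed, so the tightest bound is O(log n).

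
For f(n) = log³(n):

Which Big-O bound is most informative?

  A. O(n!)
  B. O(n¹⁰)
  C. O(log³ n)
C

f(n) = log³(n) is O(log³ n).
All listed options are valid Big-O bounds (upper bounds),
but O(log³ n) is the tightest (smallest valid bound).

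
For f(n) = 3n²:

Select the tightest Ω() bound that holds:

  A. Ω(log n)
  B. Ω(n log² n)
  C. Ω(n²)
C

f(n) = 3n² is Ω(n²).
All listed options are valid Big-Ω bounds (lower bounds),
but Ω(n²) is the tightest (largest valid bound).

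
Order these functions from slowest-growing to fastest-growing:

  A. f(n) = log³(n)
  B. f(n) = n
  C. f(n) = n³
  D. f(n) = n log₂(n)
A < B < D < C

Comparing growth rates:
A = log³(n) is O(log³ n)
B = n is O(n)
D = n log₂(n) is O(n log n)
C = n³ is O(n³)

Therefore, the order from slowest to fastest is: A < B < D < C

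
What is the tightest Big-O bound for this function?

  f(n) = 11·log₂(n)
O(log n)

The dominant term in 11·log₂(n) is 11·log₂(n), which is Θ(log n).
Constants are absorbed, so the tightest bound is O(log n).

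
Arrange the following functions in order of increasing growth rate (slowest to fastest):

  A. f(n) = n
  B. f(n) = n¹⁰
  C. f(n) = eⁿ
A < B < C

Comparing growth rates:
A = n is O(n)
B = n¹⁰ is O(n¹⁰)
C = eⁿ is O(eⁿ)

Therefore, the order from slowest to fastest is: A < B < C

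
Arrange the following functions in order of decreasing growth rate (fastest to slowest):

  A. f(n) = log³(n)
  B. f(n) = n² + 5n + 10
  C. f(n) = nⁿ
C > B > A

Comparing growth rates:
C = nⁿ is O(nⁿ)
B = n² + 5n + 10 is O(n²)
A = log³(n) is O(log³ n)

Therefore, the order from fastest to slowest is: C > B > A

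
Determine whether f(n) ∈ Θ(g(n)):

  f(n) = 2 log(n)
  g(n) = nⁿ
False

f(n) = 2 log(n) is O(log n), and g(n) = nⁿ is O(nⁿ).
Since they have different growth rates, f(n) = Θ(g(n)) is false.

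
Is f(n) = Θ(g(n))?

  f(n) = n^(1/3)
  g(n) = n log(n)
False

f(n) = n^(1/3) is O(n^(1/3)), and g(n) = n log(n) is O(n log n).
Since they have different growth rates, f(n) = Θ(g(n)) is false.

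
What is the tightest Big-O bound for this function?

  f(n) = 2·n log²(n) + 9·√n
O(n log² n)

The dominant term in 2·n log²(n) + 9·√n is 2·n log²(n), which is Θ(n log² n).
Lower-order terms (9·√n) are asymptotically negligible.
Constants are absorbed, so the tightest bound is O(n log² n).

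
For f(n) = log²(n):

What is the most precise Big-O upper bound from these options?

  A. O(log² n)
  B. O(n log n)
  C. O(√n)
A

f(n) = log²(n) is O(log² n).
All listed options are valid Big-O bounds (upper bounds),
but O(log² n) is the tightest (smallest valid bound).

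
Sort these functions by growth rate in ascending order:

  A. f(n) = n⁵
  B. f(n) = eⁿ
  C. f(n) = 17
C < A < B

Comparing growth rates:
C = 17 is O(1)
A = n⁵ is O(n⁵)
B = eⁿ is O(eⁿ)

Therefore, the order from slowest to fastest is: C < A < B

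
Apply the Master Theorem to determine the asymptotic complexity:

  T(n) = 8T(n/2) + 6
Θ(n³)

Master Theorem: a = 8, b = 2, f(n) = 6.
Compute the critical exponent d = log₂(8) = 3.
Compare f(n) = Θ(1) against n^d:
  k = 0 < d = 3, so f(n) = O(n^(d-ε)) — Case 1.
  The recursion cost dominates: T(n) = Θ(n^d) = Θ(n³).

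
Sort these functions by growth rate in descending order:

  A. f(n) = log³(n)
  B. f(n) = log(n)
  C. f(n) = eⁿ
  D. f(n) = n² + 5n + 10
C > D > A > B

Comparing growth rates:
C = eⁿ is O(eⁿ)
D = n² + 5n + 10 is O(n²)
A = log³(n) is O(log³ n)
B = log(n) is O(log n)

Therefore, the order from fastest to slowest is: C > D > A > B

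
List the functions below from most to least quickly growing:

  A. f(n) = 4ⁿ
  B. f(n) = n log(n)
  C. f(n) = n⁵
A > C > B

Comparing growth rates:
A = 4ⁿ is O(4ⁿ)
C = n⁵ is O(n⁵)
B = n log(n) is O(n log n)

Therefore, the order from fastest to slowest is: A > C > B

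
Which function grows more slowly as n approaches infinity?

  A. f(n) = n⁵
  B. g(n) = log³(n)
B

f(n) = n⁵ is O(n⁵), while g(n) = log³(n) is O(log³ n).
Since O(log³ n) grows slower than O(n⁵), g(n) is dominated.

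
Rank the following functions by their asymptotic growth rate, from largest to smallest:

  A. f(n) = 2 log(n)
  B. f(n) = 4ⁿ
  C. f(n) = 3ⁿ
B > C > A

Comparing growth rates:
B = 4ⁿ is O(4ⁿ)
C = 3ⁿ is O(3ⁿ)
A = 2 log(n) is O(log n)

Therefore, the order from fastest to slowest is: B > C > A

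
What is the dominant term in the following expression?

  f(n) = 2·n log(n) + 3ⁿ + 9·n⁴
3ⁿ

Looking at each term:
  - 2·n log(n) is O(n log n)
  - 3ⁿ is O(3ⁿ)
  - 9·n⁴ is O(n⁴)

The term 3ⁿ (O(3ⁿ)) grows fastest and dominates all others.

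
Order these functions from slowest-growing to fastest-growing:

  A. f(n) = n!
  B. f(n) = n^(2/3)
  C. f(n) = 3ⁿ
B < C < A

Comparing growth rates:
B = n^(2/3) is O(n^(2/3))
C = 3ⁿ is O(3ⁿ)
A = n! is O(n!)

Therefore, the order from slowest to fastest is: B < C < A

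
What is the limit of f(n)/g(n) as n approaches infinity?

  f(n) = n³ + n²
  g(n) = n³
1

Since n³ + n² and n³ have the same growth rate (O(n³)),
the ratio converges to a constant: 1.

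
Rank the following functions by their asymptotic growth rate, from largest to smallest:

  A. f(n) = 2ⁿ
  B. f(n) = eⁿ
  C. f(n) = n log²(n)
B > A > C

Comparing growth rates:
B = eⁿ is O(eⁿ)
A = 2ⁿ is O(2ⁿ)
C = n log²(n) is O(n log² n)

Therefore, the order from fastest to slowest is: B > A > C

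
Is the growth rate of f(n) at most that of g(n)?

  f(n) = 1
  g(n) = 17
True

f(n) = 1 and g(n) = 17 are both O(1).
Big-O permits equal growth rates (f ≤ c·g for some c), so f(n) = O(g(n)) is true.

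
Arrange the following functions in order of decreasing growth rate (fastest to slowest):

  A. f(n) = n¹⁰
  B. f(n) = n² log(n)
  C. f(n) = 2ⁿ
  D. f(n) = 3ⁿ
D > C > A > B

Comparing growth rates:
D = 3ⁿ is O(3ⁿ)
C = 2ⁿ is O(2ⁿ)
A = n¹⁰ is O(n¹⁰)
B = n² log(n) is O(n² log n)

Therefore, the order from fastest to slowest is: D > C > A > B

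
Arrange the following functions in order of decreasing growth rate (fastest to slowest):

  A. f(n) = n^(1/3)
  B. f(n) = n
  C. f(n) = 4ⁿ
C > B > A

Comparing growth rates:
C = 4ⁿ is O(4ⁿ)
B = n is O(n)
A = n^(1/3) is O(n^(1/3))

Therefore, the order from fastest to slowest is: C > B > A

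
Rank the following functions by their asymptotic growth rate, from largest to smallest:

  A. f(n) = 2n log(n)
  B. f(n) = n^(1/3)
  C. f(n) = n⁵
C > A > B

Comparing growth rates:
C = n⁵ is O(n⁵)
A = 2n log(n) is O(n log n)
B = n^(1/3) is O(n^(1/3))

Therefore, the order from fastest to slowest is: C > A > B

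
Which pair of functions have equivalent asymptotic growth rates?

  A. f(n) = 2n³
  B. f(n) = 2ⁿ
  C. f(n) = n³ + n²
A and C

Examining each function:
  A. 2n³ is O(n³)
  B. 2ⁿ is O(2ⁿ)
  C. n³ + n² is O(n³)

Functions A and C both have the same complexity class.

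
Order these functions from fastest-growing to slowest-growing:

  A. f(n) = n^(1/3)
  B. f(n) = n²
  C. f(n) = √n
B > C > A

Comparing growth rates:
B = n² is O(n²)
C = √n is O(√n)
A = n^(1/3) is O(n^(1/3))

Therefore, the order from fastest to slowest is: B > C > A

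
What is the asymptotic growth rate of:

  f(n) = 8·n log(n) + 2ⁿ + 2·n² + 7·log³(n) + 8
Θ(2ⁿ)

Order the terms by growth rate: 8 ≺ 7·log³(n) ≺ 8·n log(n) ≺ 2·n² ≺ 2ⁿ.
The fastest-growing term 2ⁿ dominates as n → ∞; dropping its constant factor gives Θ(2ⁿ).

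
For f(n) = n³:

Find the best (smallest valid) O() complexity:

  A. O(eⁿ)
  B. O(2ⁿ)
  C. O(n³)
C

f(n) = n³ is O(n³).
All listed options are valid Big-O bounds (upper bounds),
but O(n³) is the tightest (smallest valid bound).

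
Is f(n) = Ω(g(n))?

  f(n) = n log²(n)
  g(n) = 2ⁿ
False

f(n) = n log²(n) is O(n log² n), and g(n) = 2ⁿ is O(2ⁿ).
Since O(n log² n) grows slower than O(2ⁿ), f(n) = Ω(g(n)) is false.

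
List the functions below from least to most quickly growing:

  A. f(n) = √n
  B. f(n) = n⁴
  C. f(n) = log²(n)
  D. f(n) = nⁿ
C < A < B < D

Comparing growth rates:
C = log²(n) is O(log² n)
A = √n is O(√n)
B = n⁴ is O(n⁴)
D = nⁿ is O(nⁿ)

Therefore, the order from slowest to fastest is: C < A < B < D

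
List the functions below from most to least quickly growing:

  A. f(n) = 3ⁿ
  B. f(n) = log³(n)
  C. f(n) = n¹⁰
A > C > B

Comparing growth rates:
A = 3ⁿ is O(3ⁿ)
C = n¹⁰ is O(n¹⁰)
B = log³(n) is O(log³ n)

Therefore, the order from fastest to slowest is: A > C > B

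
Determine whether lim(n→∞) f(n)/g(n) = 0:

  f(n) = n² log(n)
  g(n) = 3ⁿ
True

f(n) = n² log(n) is O(n² log n), and g(n) = 3ⁿ is O(3ⁿ).
Since O(n² log n) grows strictly slower than O(3ⁿ), f(n) = o(g(n)) is true.
This means lim(n→∞) f(n)/g(n) = 0.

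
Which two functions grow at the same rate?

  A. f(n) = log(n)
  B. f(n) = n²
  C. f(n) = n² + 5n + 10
B and C

Examining each function:
  A. log(n) is O(log n)
  B. n² is O(n²)
  C. n² + 5n + 10 is O(n²)

Functions B and C both have the same complexity class.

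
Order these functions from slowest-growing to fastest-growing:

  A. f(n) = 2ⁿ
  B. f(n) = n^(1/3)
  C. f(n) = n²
B < C < A

Comparing growth rates:
B = n^(1/3) is O(n^(1/3))
C = n² is O(n²)
A = 2ⁿ is O(2ⁿ)

Therefore, the order from slowest to fastest is: B < C < A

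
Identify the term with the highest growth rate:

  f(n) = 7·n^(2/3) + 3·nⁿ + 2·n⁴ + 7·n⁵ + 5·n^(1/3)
3·nⁿ

Looking at each term:
  - 7·n^(2/3) is O(n^(2/3))
  - 3·nⁿ is O(nⁿ)
  - 2·n⁴ is O(n⁴)
  - 7·n⁵ is O(n⁵)
  - 5·n^(1/3) is O(n^(1/3))

The term 3·nⁿ (O(nⁿ)) grows fastest and dominates all others.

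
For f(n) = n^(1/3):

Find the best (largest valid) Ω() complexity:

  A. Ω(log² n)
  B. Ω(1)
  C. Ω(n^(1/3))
C

f(n) = n^(1/3) is Ω(n^(1/3)).
All listed options are valid Big-Ω bounds (lower bounds),
but Ω(n^(1/3)) is the tightest (largest valid bound).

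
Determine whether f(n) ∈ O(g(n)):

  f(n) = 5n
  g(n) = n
True

f(n) = 5n and g(n) = n are both O(n).
Big-O permits equal growth rates (f ≤ c·g for some c), so f(n) = O(g(n)) is true.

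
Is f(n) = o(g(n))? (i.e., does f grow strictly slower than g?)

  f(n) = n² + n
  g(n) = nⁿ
True

f(n) = n² + n is O(n²), and g(n) = nⁿ is O(nⁿ).
Since O(n²) grows strictly slower than O(nⁿ), f(n) = o(g(n)) is true.
This means lim(n→∞) f(n)/g(n) = 0.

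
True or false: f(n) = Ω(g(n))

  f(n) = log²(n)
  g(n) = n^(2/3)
False

f(n) = log²(n) is O(log² n), and g(n) = n^(2/3) is O(n^(2/3)).
Since O(log² n) grows slower than O(n^(2/3)), f(n) = Ω(g(n)) is false.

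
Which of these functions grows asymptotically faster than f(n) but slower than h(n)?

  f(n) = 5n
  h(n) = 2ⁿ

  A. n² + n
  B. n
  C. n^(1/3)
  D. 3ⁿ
A

We need g(n) with 5n = o(g(n)) and g(n) = o(2ⁿ), i.e. O(n) ≺ g ≺ O(2ⁿ).
Check each option:
  A. n² + n — O(n²) is strictly between O(n) and O(2ⁿ) ✓
  B. n — O(n) does not grow strictly faster than f(n)
  C. n^(1/3) — O(n^(1/3)) does not grow strictly faster than f(n)
  D. 3ⁿ — O(3ⁿ) does not grow strictly slower than h(n)

Only option A (n² + n) lies strictly between.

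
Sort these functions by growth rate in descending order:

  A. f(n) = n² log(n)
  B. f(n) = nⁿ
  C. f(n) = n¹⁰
B > C > A

Comparing growth rates:
B = nⁿ is O(nⁿ)
C = n¹⁰ is O(n¹⁰)
A = n² log(n) is O(n² log n)

Therefore, the order from fastest to slowest is: B > C > A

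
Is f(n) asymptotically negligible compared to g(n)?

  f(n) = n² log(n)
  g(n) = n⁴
True

f(n) = n² log(n) is O(n² log n), and g(n) = n⁴ is O(n⁴).
Since O(n² log n) grows strictly slower than O(n⁴), f(n) = o(g(n)) is true.
This means lim(n→∞) f(n)/g(n) = 0.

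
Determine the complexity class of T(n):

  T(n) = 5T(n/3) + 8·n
Θ(n^log₃(5))

Master Theorem: a = 5, b = 3, f(n) = 8·n.
Compute the critical exponent d = log₃(5) = 1.465.
Compare f(n) = Θ(n) against n^d:
  k = 1 < d = 1.465, so f(n) = O(n^(d-ε)) — Case 1.
  The recursion cost dominates: T(n) = Θ(n^d) = Θ(n^log₃(5)).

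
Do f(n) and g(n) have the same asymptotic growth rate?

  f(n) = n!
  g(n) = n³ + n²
False

f(n) = n! is O(n!), and g(n) = n³ + n² is O(n³).
Since they have different growth rates, f(n) = Θ(g(n)) is false.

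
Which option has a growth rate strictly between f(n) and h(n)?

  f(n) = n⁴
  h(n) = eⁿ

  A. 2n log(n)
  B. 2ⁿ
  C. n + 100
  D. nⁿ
B

We need g(n) with n⁴ = o(g(n)) and g(n) = o(eⁿ), i.e. O(n⁴) ≺ g ≺ O(eⁿ).
Check each option:
  A. 2n log(n) — O(n log n) does not grow strictly faster than f(n)
  B. 2ⁿ — O(2ⁿ) is strictly between O(n⁴) and O(eⁿ) ✓
  C. n + 100 — O(n) does not grow strictly faster than f(n)
  D. nⁿ — O(nⁿ) does not grow strictly slower than h(n)

Only option B (2ⁿ) lies strictly between.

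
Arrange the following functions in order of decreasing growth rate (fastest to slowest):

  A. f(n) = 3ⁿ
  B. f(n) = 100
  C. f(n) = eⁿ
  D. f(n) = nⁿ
D > A > C > B

Comparing growth rates:
D = nⁿ is O(nⁿ)
A = 3ⁿ is O(3ⁿ)
C = eⁿ is O(eⁿ)
B = 100 is O(1)

Therefore, the order from fastest to slowest is: D > A > C > B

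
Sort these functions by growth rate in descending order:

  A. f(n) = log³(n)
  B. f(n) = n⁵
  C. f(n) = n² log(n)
B > C > A

Comparing growth rates:
B = n⁵ is O(n⁵)
C = n² log(n) is O(n² log n)
A = log³(n) is O(log³ n)

Therefore, the order from fastest to slowest is: B > C > A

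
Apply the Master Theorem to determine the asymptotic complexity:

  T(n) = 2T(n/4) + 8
Θ(n^log₄(2))

Master Theorem: a = 2, b = 4, f(n) = 8.
Compute the critical exponent d = log₄(2) = 0.500.
Compare f(n) = Θ(1) against n^d:
  k = 0 < d = 0.500, so f(n) = O(n^(d-ε)) — Case 1.
  The recursion cost dominates: T(n) = Θ(n^d) = Θ(n^log₄(2)).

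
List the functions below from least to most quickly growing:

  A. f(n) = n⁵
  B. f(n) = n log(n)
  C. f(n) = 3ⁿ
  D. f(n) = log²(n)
D < B < A < C

Comparing growth rates:
D = log²(n) is O(log² n)
B = n log(n) is O(n log n)
A = n⁵ is O(n⁵)
C = 3ⁿ is O(3ⁿ)

Therefore, the order from slowest to fastest is: D < B < A < C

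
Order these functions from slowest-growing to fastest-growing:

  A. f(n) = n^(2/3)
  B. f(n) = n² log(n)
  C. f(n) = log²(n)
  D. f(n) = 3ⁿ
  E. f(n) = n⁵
C < A < B < E < D

Comparing growth rates:
C = log²(n) is O(log² n)
A = n^(2/3) is O(n^(2/3))
B = n² log(n) is O(n² log n)
E = n⁵ is O(n⁵)
D = 3ⁿ is O(3ⁿ)

Therefore, the order from slowest to fastest is: C < A < B < E < D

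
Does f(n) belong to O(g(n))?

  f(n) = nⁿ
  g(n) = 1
False

f(n) = nⁿ is O(nⁿ), and g(n) = 1 is O(1).
Since O(nⁿ) grows faster than O(1), f(n) = O(g(n)) is false.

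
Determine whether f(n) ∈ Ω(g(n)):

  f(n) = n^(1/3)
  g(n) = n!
False

f(n) = n^(1/3) is O(n^(1/3)), and g(n) = n! is O(n!).
Since O(n^(1/3)) grows slower than O(n!), f(n) = Ω(g(n)) is false.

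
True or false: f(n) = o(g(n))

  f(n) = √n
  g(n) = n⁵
True

f(n) = √n is O(√n), and g(n) = n⁵ is O(n⁵).
Since O(√n) grows strictly slower than O(n⁵), f(n) = o(g(n)) is true.
This means lim(n→∞) f(n)/g(n) = 0.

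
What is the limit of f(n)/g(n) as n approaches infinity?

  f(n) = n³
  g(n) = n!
0

Since n³ (O(n³)) grows slower than n! (O(n!)),
the ratio f(n)/g(n) → 0 as n → ∞.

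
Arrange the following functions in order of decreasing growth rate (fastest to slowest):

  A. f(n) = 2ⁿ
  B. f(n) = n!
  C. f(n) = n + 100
B > A > C

Comparing growth rates:
B = n! is O(n!)
A = 2ⁿ is O(2ⁿ)
C = n + 100 is O(n)

Therefore, the order from fastest to slowest is: B > A > C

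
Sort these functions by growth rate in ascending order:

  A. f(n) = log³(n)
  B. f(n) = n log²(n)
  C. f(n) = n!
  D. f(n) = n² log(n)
A < B < D < C

Comparing growth rates:
A = log³(n) is O(log³ n)
B = n log²(n) is O(n log² n)
D = n² log(n) is O(n² log n)
C = n! is O(n!)

Therefore, the order from slowest to fastest is: A < B < D < C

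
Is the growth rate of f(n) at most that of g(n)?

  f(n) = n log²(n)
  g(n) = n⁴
True

f(n) = n log²(n) is O(n log² n), and g(n) = n⁴ is O(n⁴).
Since O(n log² n) ⊆ O(n⁴) (f grows no faster than g), f(n) = O(g(n)) is true.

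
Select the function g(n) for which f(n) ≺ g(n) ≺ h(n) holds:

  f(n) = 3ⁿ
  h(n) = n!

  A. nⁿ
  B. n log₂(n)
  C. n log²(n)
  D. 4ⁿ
D

We need g(n) with 3ⁿ = o(g(n)) and g(n) = o(n!), i.e. O(3ⁿ) ≺ g ≺ O(n!).
Check each option:
  A. nⁿ — O(nⁿ) does not grow strictly slower than h(n)
  B. n log₂(n) — O(n log n) does not grow strictly faster than f(n)
  C. n log²(n) — O(n log² n) does not grow strictly faster than f(n)
  D. 4ⁿ — O(4ⁿ) is strictly between O(3ⁿ) and O(n!) ✓

Only option D (4ⁿ) lies strictly between.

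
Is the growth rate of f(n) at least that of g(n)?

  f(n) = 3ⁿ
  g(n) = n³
True

f(n) = 3ⁿ is O(3ⁿ), and g(n) = n³ is O(n³).
Since O(3ⁿ) grows at least as fast as O(n³), f(n) = Ω(g(n)) is true.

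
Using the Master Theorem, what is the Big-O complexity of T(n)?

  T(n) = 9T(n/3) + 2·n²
Θ(n² log n)

Master Theorem: a = 9, b = 3, f(n) = 2·n².
Compute the critical exponent d = log₃(9) = 2.
Compare f(n) = Θ(n²) against n^d:
  k = 2 = d, so f(n) = Θ(n^d) — Case 2.
  Work is balanced across levels: T(n) = Θ(n^d log n) = Θ(n² log n).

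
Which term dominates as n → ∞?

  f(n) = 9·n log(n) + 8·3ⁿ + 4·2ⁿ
8·3ⁿ

Looking at each term:
  - 9·n log(n) is O(n log n)
  - 8·3ⁿ is O(3ⁿ)
  - 4·2ⁿ is O(2ⁿ)

The term 8·3ⁿ (O(3ⁿ)) grows fastest and dominates all others.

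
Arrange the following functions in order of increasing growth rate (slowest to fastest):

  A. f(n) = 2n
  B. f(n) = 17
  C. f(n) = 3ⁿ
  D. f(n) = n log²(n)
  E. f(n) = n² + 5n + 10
B < A < D < E < C

Comparing growth rates:
B = 17 is O(1)
A = 2n is O(n)
D = n log²(n) is O(n log² n)
E = n² + 5n + 10 is O(n²)
C = 3ⁿ is O(3ⁿ)

Therefore, the order from slowest to fastest is: B < A < D < E < C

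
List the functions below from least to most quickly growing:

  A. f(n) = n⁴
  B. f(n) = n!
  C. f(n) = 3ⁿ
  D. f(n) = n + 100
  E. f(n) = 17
E < D < A < C < B

Comparing growth rates:
E = 17 is O(1)
D = n + 100 is O(n)
A = n⁴ is O(n⁴)
C = 3ⁿ is O(3ⁿ)
B = n! is O(n!)

Therefore, the order from slowest to fastest is: E < D < A < C < B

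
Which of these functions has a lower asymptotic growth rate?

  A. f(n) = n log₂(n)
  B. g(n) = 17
B

f(n) = n log₂(n) is O(n log n), while g(n) = 17 is O(1).
Since O(1) grows slower than O(n log n), g(n) is dominated.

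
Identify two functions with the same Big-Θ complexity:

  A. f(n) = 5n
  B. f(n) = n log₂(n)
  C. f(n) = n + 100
A and C

Examining each function:
  A. 5n is O(n)
  B. n log₂(n) is O(n log n)
  C. n + 100 is O(n)

Functions A and C both have the same complexity class.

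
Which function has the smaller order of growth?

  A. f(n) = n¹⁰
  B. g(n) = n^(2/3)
B

f(n) = n¹⁰ is O(n¹⁰), while g(n) = n^(2/3) is O(n^(2/3)).
Since O(n^(2/3)) grows slower than O(n¹⁰), g(n) is dominated.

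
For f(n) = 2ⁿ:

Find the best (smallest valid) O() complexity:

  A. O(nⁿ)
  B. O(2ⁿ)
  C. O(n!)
B

f(n) = 2ⁿ is O(2ⁿ).
All listed options are valid Big-O bounds (upper bounds),
but O(2ⁿ) is the tightest (smallest valid bound).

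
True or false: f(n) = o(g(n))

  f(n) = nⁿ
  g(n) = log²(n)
False

f(n) = nⁿ is O(nⁿ), and g(n) = log²(n) is O(log² n).
Since O(nⁿ) grows faster than or equal to O(log² n), f(n) = o(g(n)) is false.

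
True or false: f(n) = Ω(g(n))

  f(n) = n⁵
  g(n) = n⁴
True

f(n) = n⁵ is O(n⁵), and g(n) = n⁴ is O(n⁴).
Since O(n⁵) grows at least as fast as O(n⁴), f(n) = Ω(g(n)) is true.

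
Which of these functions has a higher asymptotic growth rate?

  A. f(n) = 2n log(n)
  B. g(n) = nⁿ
B

f(n) = 2n log(n) is O(n log n), while g(n) = nⁿ is O(nⁿ).
Since O(nⁿ) grows faster than O(n log n), g(n) dominates.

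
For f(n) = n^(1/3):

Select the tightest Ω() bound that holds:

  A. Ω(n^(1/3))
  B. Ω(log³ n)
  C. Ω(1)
A

f(n) = n^(1/3) is Ω(n^(1/3)).
All listed options are valid Big-Ω bounds (lower bounds),
but Ω(n^(1/3)) is the tightest (largest valid bound).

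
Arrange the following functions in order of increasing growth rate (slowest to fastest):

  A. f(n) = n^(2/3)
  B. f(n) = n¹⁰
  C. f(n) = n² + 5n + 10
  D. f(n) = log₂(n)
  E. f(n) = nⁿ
D < A < C < B < E

Comparing growth rates:
D = log₂(n) is O(log n)
A = n^(2/3) is O(n^(2/3))
C = n² + 5n + 10 is O(n²)
B = n¹⁰ is O(n¹⁰)
E = nⁿ is O(nⁿ)

Therefore, the order from slowest to fastest is: D < A < C < B < E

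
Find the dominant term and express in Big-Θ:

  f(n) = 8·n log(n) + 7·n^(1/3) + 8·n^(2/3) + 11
Θ(n log n)

Order the terms by growth rate: 11 ≺ 7·n^(1/3) ≺ 8·n^(2/3) ≺ 8·n log(n).
The fastest-growing term 8·n log(n) dominates as n → ∞; dropping its constant factor gives Θ(n log n).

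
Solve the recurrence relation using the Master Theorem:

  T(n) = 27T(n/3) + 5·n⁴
Θ(n⁴)

Master Theorem: a = 27, b = 3, f(n) = 5·n⁴.
Compute the critical exponent d = log₃(27) = 3.
Compare f(n) = Θ(n⁴) against n^d:
  k = 4 > d = 3, so f(n) = Ω(n^(d+ε)) — Case 3.
  Regularity: a·(n/b)^4/n^4 = a/b^4 = 27/81 < 1 ✓.
  The top-level work dominates: T(n) = Θ(f(n)) = Θ(n⁴).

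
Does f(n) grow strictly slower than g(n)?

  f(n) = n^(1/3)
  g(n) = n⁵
True

f(n) = n^(1/3) is O(n^(1/3)), and g(n) = n⁵ is O(n⁵).
Since O(n^(1/3)) grows strictly slower than O(n⁵), f(n) = o(g(n)) is true.
This means lim(n→∞) f(n)/g(n) = 0.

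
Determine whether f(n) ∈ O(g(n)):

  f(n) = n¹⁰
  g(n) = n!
True

f(n) = n¹⁰ is O(n¹⁰), and g(n) = n! is O(n!).
Since O(n¹⁰) ⊆ O(n!) (f grows no faster than g), f(n) = O(g(n)) is true.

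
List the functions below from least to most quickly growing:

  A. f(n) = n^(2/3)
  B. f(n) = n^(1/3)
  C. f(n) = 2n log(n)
B < A < C

Comparing growth rates:
B = n^(1/3) is O(n^(1/3))
A = n^(2/3) is O(n^(2/3))
C = 2n log(n) is O(n log n)

Therefore, the order from slowest to fastest is: B < A < C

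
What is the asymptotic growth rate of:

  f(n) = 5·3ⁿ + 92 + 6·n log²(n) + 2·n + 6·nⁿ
Θ(nⁿ)

Order the terms by growth rate: 92 ≺ 2·n ≺ 6·n log²(n) ≺ 5·3ⁿ ≺ 6·nⁿ.
The fastest-growing term 6·nⁿ dominates as n → ∞; dropping its constant factor gives Θ(nⁿ).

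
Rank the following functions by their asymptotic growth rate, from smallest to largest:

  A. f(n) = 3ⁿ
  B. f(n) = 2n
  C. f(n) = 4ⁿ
B < A < C

Comparing growth rates:
B = 2n is O(n)
A = 3ⁿ is O(3ⁿ)
C = 4ⁿ is O(4ⁿ)

Therefore, the order from slowest to fastest is: B < A < C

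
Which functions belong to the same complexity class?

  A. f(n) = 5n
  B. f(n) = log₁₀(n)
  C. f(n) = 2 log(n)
B and C

Examining each function:
  A. 5n is O(n)
  B. log₁₀(n) is O(log n)
  C. 2 log(n) is O(log n)

Functions B and C both have the same complexity class.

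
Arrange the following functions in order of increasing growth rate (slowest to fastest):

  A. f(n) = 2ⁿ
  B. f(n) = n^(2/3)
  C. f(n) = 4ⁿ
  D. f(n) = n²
B < D < A < C

Comparing growth rates:
B = n^(2/3) is O(n^(2/3))
D = n² is O(n²)
A = 2ⁿ is O(2ⁿ)
C = 4ⁿ is O(4ⁿ)

Therefore, the order from slowest to fastest is: B < D < A < C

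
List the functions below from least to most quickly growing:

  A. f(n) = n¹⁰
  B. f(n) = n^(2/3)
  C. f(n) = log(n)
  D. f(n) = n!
C < B < A < D

Comparing growth rates:
C = log(n) is O(log n)
B = n^(2/3) is O(n^(2/3))
A = n¹⁰ is O(n¹⁰)
D = n! is O(n!)

Therefore, the order from slowest to fastest is: C < B < A < D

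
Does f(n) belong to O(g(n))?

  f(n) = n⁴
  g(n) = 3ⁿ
True

f(n) = n⁴ is O(n⁴), and g(n) = 3ⁿ is O(3ⁿ).
Since O(n⁴) ⊆ O(3ⁿ) (f grows no faster than g), f(n) = O(g(n)) is true.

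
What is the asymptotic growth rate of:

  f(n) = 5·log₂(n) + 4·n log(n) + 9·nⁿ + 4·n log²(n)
Θ(nⁿ)

Order the terms by growth rate: 5·log₂(n) ≺ 4·n log(n) ≺ 4·n log²(n) ≺ 9·nⁿ.
The fastest-growing term 9·nⁿ dominates as n → ∞; dropping its constant factor gives Θ(nⁿ).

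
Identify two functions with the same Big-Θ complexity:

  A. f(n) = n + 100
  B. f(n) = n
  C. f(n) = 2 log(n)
A and B

Examining each function:
  A. n + 100 is O(n)
  B. n is O(n)
  C. 2 log(n) is O(log n)

Functions A and B both have the same complexity class.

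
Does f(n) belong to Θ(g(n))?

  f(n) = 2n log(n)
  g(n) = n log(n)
True

f(n) = 2n log(n) and g(n) = n log(n) are both O(n log n).
Since they have the same asymptotic growth rate, f(n) = Θ(g(n)) is true.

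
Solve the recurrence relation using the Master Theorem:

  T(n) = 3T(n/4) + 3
Θ(n^log₄(3))

Master Theorem: a = 3, b = 4, f(n) = 3.
Compute the critical exponent d = log₄(3) = 0.792.
Compare f(n) = Θ(1) against n^d:
  k = 0 < d = 0.792, so f(n) = O(n^(d-ε)) — Case 1.
  The recursion cost dominates: T(n) = Θ(n^d) = Θ(n^log₄(3)).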